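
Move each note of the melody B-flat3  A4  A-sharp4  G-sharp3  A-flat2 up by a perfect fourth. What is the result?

Eb4 D5 D#5 C#4 Db3

Bb3 up a perfect fourth is Eb4.
A perfect fourth up from A4 gives D5.
A perfect fourth up from A#4 gives D#5.
A perfect fourth up from G#3 gives C#4.
Ab2: a fourth up reaches D, and 5 semitones makes it Db3.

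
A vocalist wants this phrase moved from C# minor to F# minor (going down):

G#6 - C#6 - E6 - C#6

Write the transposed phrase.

From C# down to F# is a perfect fifth; apply that to each pitch.
G#6 gives C#6
C#6 gives F#5
E6 gives A5
C#6 gives F#5

C#6 F#5 A5 F#5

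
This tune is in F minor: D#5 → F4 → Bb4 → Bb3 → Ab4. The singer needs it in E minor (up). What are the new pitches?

C##6 E5 A5 A4 G5

F minor to E minor up is a major seventh, so every note moves up by that interval.
D#5 -> C##6
F4 -> E5
Bb4 -> A5
Bb3 -> A4
Ab4 -> G5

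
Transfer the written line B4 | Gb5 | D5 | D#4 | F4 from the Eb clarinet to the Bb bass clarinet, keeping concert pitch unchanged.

First find concert pitch: the Eb clarinet sounds a minor third above written, so B4 Gb5 D5 D#4 F4 sounds D5 Bbb5 F5 F#4 Ab4.
Then write for Bb bass clarinet: it sounds a major ninth below written, so the part must be a major ninth above concert.
D5 → E6
Bbb5 → Cb7
F5 → G6
F#4 → G#5
Ab4 → Bb5

E6 Cb7 G6 G#5 Bb5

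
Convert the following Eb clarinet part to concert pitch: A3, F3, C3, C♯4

C4 Ab3 Eb3 E4

The Eb clarinet sounds a minor third above written, so transpose each written note up a minor third.
A3 → C4
F3 → Ab3
C3 → Eb3
C#4 → E4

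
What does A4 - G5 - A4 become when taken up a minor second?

A minor second up from A4 gives Bb4.
A minor second up from G5 gives Ab5.
A4: a second up reaches B, and 1 semitone makes it Bb4.

Bb4 Ab5 Bb4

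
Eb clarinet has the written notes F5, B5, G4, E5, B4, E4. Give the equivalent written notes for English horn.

First find concert pitch: the Eb clarinet sounds a minor third above written, so F5 B5 G4 E5 B4 E4 sounds Ab5 D6 Bb4 G5 D5 G4.
Then write for English horn: it sounds a perfect fifth below written, so the part must be a perfect fifth above concert.
Ab5 → Eb6
D6 → A6
Bb4 → F5
G5 → D6
D5 → A5
G4 → D5

Eb6 A6 F5 D6 A5 D5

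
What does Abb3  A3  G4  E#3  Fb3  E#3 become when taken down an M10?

A major tenth down from Abb3 gives Fbb2.
A3: a tenth down reaches F, and 16 semitones makes it F2.
G4 down a major tenth is Eb3.
E#3 down a major tenth is C#2.
A major tenth down from Fb3 gives Dbb2.
A major tenth down from E#3 gives C#2.

Fbb2 F2 Eb3 C#2 Dbb2 C#2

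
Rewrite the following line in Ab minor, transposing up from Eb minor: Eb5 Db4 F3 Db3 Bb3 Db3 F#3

Ab5 Gb4 Bb3 Gb3 Eb4 Gb3 B3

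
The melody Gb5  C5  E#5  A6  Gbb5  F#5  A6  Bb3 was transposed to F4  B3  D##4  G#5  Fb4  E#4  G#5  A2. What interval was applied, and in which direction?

down a minor ninth

Take the first pair: Gb5 → F4. G to F spans 9 letter names, so the interval is some kind of ninth.
F4 to Gb5 is 13 semitones, which makes it a minor ninth; the second version is lower, so the direction is down.
Checking another pair — Bb3 → A2 — gives the same interval.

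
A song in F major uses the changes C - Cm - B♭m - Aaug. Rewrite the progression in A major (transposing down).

E Em Dm C#aug

F major down to A major is a minor sixth; each chord root moves by that interval while the quality stays the same.
C: root C down a minor sixth → E, giving E.
Cm: root C down a minor sixth → E, giving Em.
B♭m: root B♭ down a minor sixth → D, giving Dm.
Aaug: root A down a minor sixth → C#, giving C#aug.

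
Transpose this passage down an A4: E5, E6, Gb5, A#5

E5 becomes Bb4
E6 becomes Bb5
Gb5 becomes Dbb5
A#5 becomes E5

Bb4 Bb5 Dbb5 E5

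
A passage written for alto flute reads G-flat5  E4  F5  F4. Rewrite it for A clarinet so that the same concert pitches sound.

Fb5 D4 Eb5 Eb4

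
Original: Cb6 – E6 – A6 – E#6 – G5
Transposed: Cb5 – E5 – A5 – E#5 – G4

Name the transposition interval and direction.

From Cb6 to Cb5 is 8 letter names — an octave of some quality.
Cb5 to Cb6 is 12 semitones, which makes it a perfect octave; the second version is lower, so the direction is down.
Checking another pair — G5 → G4 — gives the same interval.

down a perfect octave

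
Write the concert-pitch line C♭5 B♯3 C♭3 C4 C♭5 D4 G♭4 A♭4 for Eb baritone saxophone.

Ab6 G##5 Ab4 A5 Ab6 B5 Eb6 F6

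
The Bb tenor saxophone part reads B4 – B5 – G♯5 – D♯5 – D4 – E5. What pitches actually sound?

A3 A4 F#4 C#4 C3 D4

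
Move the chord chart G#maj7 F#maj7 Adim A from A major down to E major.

D#maj7 C#maj7 Edim E

A major down to E major is a perfect fourth; each chord root moves by that interval while the quality stays the same.
G#maj7: root G# down a perfect fourth → D#, giving D#maj7.
F#maj7: root F# down a perfect fourth → C#, giving C#maj7.
Adim: root A down a perfect fourth → E, giving Edim.
A: root A down a perfect fourth → E, giving E.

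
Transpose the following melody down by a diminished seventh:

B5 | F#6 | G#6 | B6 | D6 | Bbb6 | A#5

B5 gives C##5
F#6 gives G##5
G#6 gives A##5
B6 gives C##6
D6 gives E#5
Bbb6 gives C6
A#5 gives B##4

C##5 G##5 A##5 C##6 E#5 C6 B##4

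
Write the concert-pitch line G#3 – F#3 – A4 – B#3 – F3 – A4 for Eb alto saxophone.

E#4 D#4 F#5 G##4 D4 F#5

The Eb alto saxophone sounds a major sixth below written, so the written part must be a major sixth above concert — transpose each note up.
G#3 -> E#4
F#3 -> D#4
A4 -> F#5
B#3 -> G##4
F3 -> D4
A4 -> F#5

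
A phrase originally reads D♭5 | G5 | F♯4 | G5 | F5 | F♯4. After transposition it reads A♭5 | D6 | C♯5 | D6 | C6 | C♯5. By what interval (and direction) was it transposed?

up a perfect fifth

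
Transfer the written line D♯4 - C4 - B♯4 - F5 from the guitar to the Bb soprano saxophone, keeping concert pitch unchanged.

E#3 D3 C##4 G4

First find concert pitch: the guitar sounds a perfect octave below written, so D♯4 C4 B♯4 F5 sounds D#3 C3 B#3 F4.
Then write for Bb soprano saxophone: it sounds a major second below written, so the part must be a major second above concert.
D#3 → E#3
C3 → D3
B#3 → C##4
F4 → G4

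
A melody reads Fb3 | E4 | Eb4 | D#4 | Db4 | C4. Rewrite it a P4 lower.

A perfect fourth down from Fb3 gives Cb3.
E4: a fourth down reaches B, and 5 semitones makes it B3.
Eb4: a fourth down reaches B, and 5 semitones makes it Bb3.
A perfect fourth down from D#4 gives A#3.
Db4 down a perfect fourth is Ab3.
C4 down a perfect fourth is G3.

Cb3 B3 Bb3 A#3 Ab3 G3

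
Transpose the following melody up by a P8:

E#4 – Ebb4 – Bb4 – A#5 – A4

E#5 Ebb5 Bb5 A#6 A5

A perfect octave up from E#4 gives E#5.
A perfect octave up from Ebb4 gives Ebb5.
Bb4 up a perfect octave is Bb5.
A#5: an octave up reaches A, and 12 semitones makes it A#6.
A4: an octave up reaches A, and 12 semitones makes it A5.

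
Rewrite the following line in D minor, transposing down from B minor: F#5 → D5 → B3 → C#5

B minor to D minor down is a major sixth, so every note moves down by that interval.
F#5 to A4
D5 to F4
B3 to D3
C#5 to E4

A4 F4 D3 E4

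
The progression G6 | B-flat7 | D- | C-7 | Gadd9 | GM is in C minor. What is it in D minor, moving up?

A6 C7 E- D-7 Aadd9 AM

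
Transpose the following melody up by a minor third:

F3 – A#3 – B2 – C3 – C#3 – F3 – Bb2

Ab3 C#4 D3 Eb3 E3 Ab3 Db3

F3 -> Ab3
A#3 -> C#4
B2 -> D3
C3 -> Eb3
C#3 -> E3
F3 -> Ab3
Bb2 -> Db3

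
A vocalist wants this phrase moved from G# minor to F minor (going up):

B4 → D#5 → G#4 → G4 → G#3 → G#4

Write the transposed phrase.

Ab5 C6 F5 Fb5 F4 F5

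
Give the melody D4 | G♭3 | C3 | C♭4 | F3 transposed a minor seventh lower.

E3 Ab2 D2 Db3 G2

D4 to E3
Gb3 to Ab2
C3 to D2
Cb4 to Db3
F3 to G2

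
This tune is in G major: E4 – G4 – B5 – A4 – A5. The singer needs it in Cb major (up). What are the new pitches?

G major to Cb major up is a diminished fourth, so every note moves up by that interval.
E4 becomes Ab4
G4 becomes Cb5
B5 becomes Eb6
A4 becomes Db5
A5 becomes Db6

Ab4 Cb5 Eb6 Db5 Db6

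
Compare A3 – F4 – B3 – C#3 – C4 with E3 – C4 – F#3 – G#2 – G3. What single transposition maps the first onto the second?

Take the first pair: A3 → E3. A to E spans 4 letter names, so the interval is some kind of fourth.
E3 to A3 is 5 semitones, which makes it a perfect fourth; the second version is lower, so the direction is down.
Checking another pair — C4 → G3 — gives the same interval.

down a perfect fourth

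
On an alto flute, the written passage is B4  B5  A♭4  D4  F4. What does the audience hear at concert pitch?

F#4 F#5 Eb4 A3 C4

Written C4 on the alto flute sounds as G3, a perfect fourth lower; apply that shift to every note.
B4 to F#4
B5 to F#5
Ab4 to Eb4
D4 to A3
F4 to C4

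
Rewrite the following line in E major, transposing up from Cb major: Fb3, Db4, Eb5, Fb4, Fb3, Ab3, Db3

A3 F#4 G#5 A4 A3 C#4 F#3

From Cb up to E is an augmented third; apply that to each pitch.
Fb3 gives A3
Db4 gives F#4
Eb5 gives G#5
Fb4 gives A4
Fb3 gives A3
Ab3 gives C#4
Db3 gives F#3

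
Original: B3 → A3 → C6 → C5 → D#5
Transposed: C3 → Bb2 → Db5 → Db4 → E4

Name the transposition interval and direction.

down a major seventh

From B3 to C3 is 7 letter names — a seventh of some quality.
C3 to B3 is 11 semitones, which makes it a major seventh; the second version is lower, so the direction is down.
Checking another pair — D#5 → E4 — gives the same interval.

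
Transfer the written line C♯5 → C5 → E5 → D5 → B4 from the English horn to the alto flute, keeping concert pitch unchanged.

First find concert pitch: the English horn sounds a perfect fifth below written, so C♯5 C5 E5 D5 B4 sounds F#4 F4 A4 G4 E4.
Then write for alto flute: it sounds a perfect fourth below written, so the part must be a perfect fourth above concert.
F#4 → B4
F4 → Bb4
A4 → D5
G4 → C5
E4 → A4

B4 Bb4 D5 C5 A4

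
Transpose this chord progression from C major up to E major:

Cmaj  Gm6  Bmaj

C major up to E major is a major third; each chord root moves by that interval while the quality stays the same.
Cmaj: root C up a major third → E, giving Emaj.
Gm6: root G up a major third → B, giving Bm6.
Bmaj: root B up a major third → D#, giving D#maj.

Emaj Bm6 D#maj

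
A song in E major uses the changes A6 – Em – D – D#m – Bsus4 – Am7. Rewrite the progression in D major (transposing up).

E major up to D major is a minor seventh; each chord root moves by that interval while the quality stays the same.
A6: root A up a minor seventh → G, giving G6.
Em: root E up a minor seventh → D, giving Dm.
D: root D up a minor seventh → C, giving C.
D#m: root D# up a minor seventh → C#, giving C#m.
Bsus4: root B up a minor seventh → A, giving Asus4.
Am7: root A up a minor seventh → G, giving Gm7.

G6 Dm C C#m Asus4 Gm7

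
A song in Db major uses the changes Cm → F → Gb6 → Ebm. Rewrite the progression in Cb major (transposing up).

Bbm Eb Fb6 Dbm

Db major up to Cb major is a minor seventh; each chord root moves by that interval while the quality stays the same.
Cm: root C up a minor seventh → Bb, giving Bbm.
F: root F up a minor seventh → Eb, giving Eb.
Gb6: root Gb up a minor seventh → Fb, giving Fb6.
Ebm: root Eb up a minor seventh → Db, giving Dbm.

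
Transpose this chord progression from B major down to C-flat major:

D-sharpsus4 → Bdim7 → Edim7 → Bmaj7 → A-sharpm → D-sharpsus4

Ebsus4 Cbdim7 Fbdim7 Cbmaj7 Bbm Ebsus4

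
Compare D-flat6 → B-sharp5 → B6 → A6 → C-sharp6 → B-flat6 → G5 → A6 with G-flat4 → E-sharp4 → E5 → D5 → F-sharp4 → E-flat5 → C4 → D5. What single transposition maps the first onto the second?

From Db6 to Gb4 is 12 letter names — a twelfth of some quality.
Gb4 to Db6 is 19 semitones, which makes it a perfect twelfth; the second version is lower, so the direction is down.
Checking another pair — A6 → D5 — gives the same interval.

down a perfect twelfth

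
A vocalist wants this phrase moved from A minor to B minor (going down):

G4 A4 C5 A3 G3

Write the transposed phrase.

A minor to B minor down is a minor seventh, so every note moves down by that interval.
G4 gives A3
A4 gives B3
C5 gives D4
A3 gives B2
G3 gives A2

A3 B3 D4 B2 A2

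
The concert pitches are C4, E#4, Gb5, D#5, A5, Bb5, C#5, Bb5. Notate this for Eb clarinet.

The Eb clarinet sounds a minor third above written, so the written part must be a minor third below concert — transpose each note down.
C4 becomes A3
E#4 becomes C##4
Gb5 becomes Eb5
D#5 becomes B#4
A5 becomes F#5
Bb5 becomes G5
C#5 becomes A#4
Bb5 becomes G5

A3 C##4 Eb5 B#4 F#5 G5 A#4 G5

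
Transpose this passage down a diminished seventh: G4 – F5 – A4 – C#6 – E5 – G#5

A#3 G#4 B#3 D##5 F##4 A##4

G4 down a diminished seventh is A#3.
A diminished seventh down from F5 gives G#4.
A diminished seventh down from A4 gives B#3.
A diminished seventh down from C#6 gives D##5.
E5: a seventh down reaches F, and 9 semitones makes it F##4.
G#5 down a diminished seventh is A##4.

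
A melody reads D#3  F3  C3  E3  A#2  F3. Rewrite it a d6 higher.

D#3 → Bb3
F3 → Dbb4
C3 → Abb3
E3 → Cb4
A#2 → F3
F3 → Dbb4

Bb3 Dbb4 Abb3 Cb4 F3 Dbb4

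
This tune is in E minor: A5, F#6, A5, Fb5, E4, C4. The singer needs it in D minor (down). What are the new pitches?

G5 E6 G5 Ebb5 D4 Bb3

From E down to D is a major second; apply that to each pitch.
A5 becomes G5
F#6 becomes E6
A5 becomes G5
Fb5 becomes Ebb5
E4 becomes D4
C4 becomes Bb3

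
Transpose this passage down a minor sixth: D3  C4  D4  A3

F#2 E3 F#3 C#3

A minor sixth down from D3 gives F#2.
C4 down a minor sixth is E3.
D4: a sixth down reaches F, and 8 semitones makes it F#3.
A minor sixth down from A3 gives C#3.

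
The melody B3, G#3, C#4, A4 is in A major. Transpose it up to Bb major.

From A up to Bb is a minor second; apply that to each pitch.
B3 becomes C4
G#3 becomes A3
C#4 becomes D4
A4 becomes Bb4

C4 A3 D4 Bb4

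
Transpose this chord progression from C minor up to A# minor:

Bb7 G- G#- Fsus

C minor up to A# minor is an augmented sixth; each chord root moves by that interval while the quality stays the same.
Bb7: root Bb up an augmented sixth → G#, giving G#7.
G-: root G up an augmented sixth → E#, giving E#-.
G#-: root G# up an augmented sixth → E##, giving E##-.
Fsus: root F up an augmented sixth → D#, giving D#sus.

G#7 E#- E##- D#sus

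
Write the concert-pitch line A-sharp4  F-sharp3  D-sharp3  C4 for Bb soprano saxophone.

B#4 G#3 E#3 D4

Written C4 sounds as Bb3 on the Bb soprano saxophone, so concert pitches are written a major second up.
A#4 to B#4
F#3 to G#3
D#3 to E#3
C4 to D4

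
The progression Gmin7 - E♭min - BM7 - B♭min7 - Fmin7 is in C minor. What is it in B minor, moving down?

C minor down to B minor is a minor second; each chord root moves by that interval while the quality stays the same.
Gmin7: root G down a minor second → F#, giving F#min7.
E♭min: root E♭ down a minor second → D, giving Dmin.
BM7: root B down a minor second → A#, giving A#M7.
B♭min7: root B♭ down a minor second → A, giving Amin7.
Fmin7: root F down a minor second → E, giving Emin7.

F#min7 Dmin A#M7 Amin7 Emin7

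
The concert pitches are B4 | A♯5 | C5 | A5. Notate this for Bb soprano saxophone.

C#5 B#5 D5 B5

The Bb soprano saxophone sounds a major second below written, so the written part must be a major second above concert — transpose each note up.
B4 gives C#5
A#5 gives B#5
C5 gives D5
A5 gives B5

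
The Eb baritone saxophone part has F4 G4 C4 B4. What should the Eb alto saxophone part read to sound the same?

First find concert pitch: the Eb baritone saxophone sounds a major thirteenth below written, so F4 G4 C4 B4 sounds Ab2 Bb2 Eb2 D3.
Then write for Eb alto saxophone: it sounds a major sixth below written, so the part must be a major sixth above concert.
Ab2 → F3
Bb2 → G3
Eb2 → C3
D3 → B3

F3 G3 C3 B3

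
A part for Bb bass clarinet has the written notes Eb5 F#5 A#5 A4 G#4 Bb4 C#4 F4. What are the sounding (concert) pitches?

Written C4 on the Bb bass clarinet sounds as Bb2, a major ninth lower; apply that shift to every note.
Eb5 → Db4
F#5 → E4
A#5 → G#4
A4 → G3
G#4 → F#3
Bb4 → Ab3
C#4 → B2
F4 → Eb3

Db4 E4 G#4 G3 F#3 Ab3 B2 Eb3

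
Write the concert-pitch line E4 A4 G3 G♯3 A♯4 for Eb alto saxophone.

C#5 F#5 E4 E#4 F##5

The Eb alto saxophone sounds a major sixth below written, so the written part must be a major sixth above concert — transpose each note up.
E4 becomes C#5
A4 becomes F#5
G3 becomes E4
G#3 becomes E#4
A#4 becomes F##5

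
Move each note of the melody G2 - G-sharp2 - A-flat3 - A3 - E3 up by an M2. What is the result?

A2 A#2 Bb3 B3 F#3

A major second up from G2 gives A2.
G#2 up a major second is A#2.
Ab3: a second up reaches B, and 2 semitones makes it Bb3.
A major second up from A3 gives B3.
E3 up a major second is F#3.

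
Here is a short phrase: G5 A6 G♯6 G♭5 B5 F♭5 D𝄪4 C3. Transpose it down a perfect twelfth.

G5 → C4
A6 → D5
G#6 → C#5
Gb5 → Cb4
B5 → E4
Fb5 → Bbb3
D##4 → G##2
C3 → F1

C4 D5 C#5 Cb4 E4 Bbb3 G##2 F1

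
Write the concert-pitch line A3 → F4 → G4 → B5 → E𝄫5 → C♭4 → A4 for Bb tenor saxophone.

Written C4 sounds as Bb2 on the Bb tenor saxophone, so concert pitches are written a major ninth up.
A3 -> B4
F4 -> G5
G4 -> A5
B5 -> C#7
Ebb5 -> Fb6
Cb4 -> Db5
A4 -> B5

B4 G5 A5 C#7 Fb6 Db5 B5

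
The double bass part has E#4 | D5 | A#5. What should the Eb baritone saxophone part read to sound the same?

C##5 B5 F##6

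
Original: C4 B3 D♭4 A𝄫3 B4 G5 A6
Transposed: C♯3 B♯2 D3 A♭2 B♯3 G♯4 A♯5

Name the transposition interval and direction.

down a diminished octave

From C4 to C#3 is 8 letter names — an octave of some quality.
C#3 to C4 is 11 semitones, which makes it a diminished octave; the second version is lower, so the direction is down.
Checking another pair — A6 → A#5 — gives the same interval.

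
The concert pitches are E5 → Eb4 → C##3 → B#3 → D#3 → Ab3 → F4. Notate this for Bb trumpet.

F#5 F4 D##3 C##4 E#3 Bb3 G4

Written C4 sounds as Bb3 on the Bb trumpet, so concert pitches are written a major second up.
E5 to F#5
Eb4 to F4
C##3 to D##3
B#3 to C##4
D#3 to E#3
Ab3 to Bb3
F4 to G4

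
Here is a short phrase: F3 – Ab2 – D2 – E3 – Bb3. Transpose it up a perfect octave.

F3 -> F4
Ab2 -> Ab3
D2 -> D3
E3 -> E4
Bb3 -> Bb4

F4 Ab3 D3 E4 Bb4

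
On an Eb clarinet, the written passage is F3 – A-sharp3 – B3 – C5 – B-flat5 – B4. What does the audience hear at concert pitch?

Ab3 C#4 D4 Eb5 Db6 D5

The Eb clarinet sounds a minor third above written, so transpose each written note up a minor third.
F3 to Ab3
A#3 to C#4
B3 to D4
C5 to Eb5
Bb5 to Db6
B4 to D5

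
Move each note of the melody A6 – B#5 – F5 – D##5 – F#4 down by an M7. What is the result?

Bb5 C#5 Gb4 E#4 G3

A6 to Bb5
B#5 to C#5
F5 to Gb4
D##5 to E#4
F#4 to G3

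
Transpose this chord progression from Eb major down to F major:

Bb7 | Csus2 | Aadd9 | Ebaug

Eb major down to F major is a minor seventh; each chord root moves by that interval while the quality stays the same.
Bb7: root Bb down a minor seventh → C, giving C7.
Csus2: root C down a minor seventh → D, giving Dsus2.
Aadd9: root A down a minor seventh → B, giving Badd9.
Ebaug: root Eb down a minor seventh → F, giving Faug.

C7 Dsus2 Badd9 Faug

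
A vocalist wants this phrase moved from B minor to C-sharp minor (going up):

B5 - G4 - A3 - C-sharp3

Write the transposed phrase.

C#6 A4 B3 D#3

B minor to C-sharp minor up is a major second, so every note moves up by that interval.
B5 gives C#6
G4 gives A4
A3 gives B3
C#3 gives D#3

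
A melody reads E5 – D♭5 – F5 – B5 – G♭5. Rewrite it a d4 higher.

Ab5 Gbb5 Bbb5 Eb6 Cbb6

A diminished fourth up from E5 gives Ab5.
A diminished fourth up from Db5 gives Gbb5.
F5 up a diminished fourth is Bbb5.
B5 up a diminished fourth is Eb6.
A diminished fourth up from Gb5 gives Cbb6.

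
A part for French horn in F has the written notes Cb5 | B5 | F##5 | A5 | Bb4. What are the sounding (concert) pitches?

Written C4 on the French horn in F sounds as F3, a perfect fifth lower; apply that shift to every note.
Cb5 to Fb4
B5 to E5
F##5 to B#4
A5 to D5
Bb4 to Eb4

Fb4 E5 B#4 D5 Eb4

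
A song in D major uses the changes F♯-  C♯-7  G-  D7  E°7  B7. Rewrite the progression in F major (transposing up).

A- E-7 Bb- F7 G°7 D7

D major up to F major is a minor third; each chord root moves by that interval while the quality stays the same.
F♯-: root F♯ up a minor third → A, giving A-.
C♯-7: root C♯ up a minor third → E, giving E-7.
G-: root G up a minor third → Bb, giving Bb-.
D7: root D up a minor third → F, giving F7.
E°7: root E up a minor third → G, giving G°7.
B7: root B up a minor third → D, giving D7.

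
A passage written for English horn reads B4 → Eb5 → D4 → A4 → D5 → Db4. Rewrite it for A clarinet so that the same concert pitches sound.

G4 Cb5 Bb3 F4 Bb4 Bbb3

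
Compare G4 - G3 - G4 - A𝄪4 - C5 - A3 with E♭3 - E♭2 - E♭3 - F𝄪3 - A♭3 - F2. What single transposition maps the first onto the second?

Take the first pair: G4 → Eb3. G to E spans 10 letter names, so the interval is some kind of tenth.
Eb3 to G4 is 16 semitones, which makes it a major tenth; the second version is lower, so the direction is down.
Checking another pair — A3 → F2 — gives the same interval.

down a major tenth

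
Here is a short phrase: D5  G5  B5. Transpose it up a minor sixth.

Bb5 Eb6 G6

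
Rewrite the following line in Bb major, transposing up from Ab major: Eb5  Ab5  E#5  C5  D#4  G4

F5 Bb5 F##5 D5 E#4 A4

Ab major to Bb major up is a major second, so every note moves up by that interval.
Eb5 gives F5
Ab5 gives Bb5
E#5 gives F##5
C5 gives D5
D#4 gives E#4
G4 gives A4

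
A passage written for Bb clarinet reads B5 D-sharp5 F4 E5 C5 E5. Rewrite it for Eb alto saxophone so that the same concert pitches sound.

F#6 A#5 C5 B5 G5 B5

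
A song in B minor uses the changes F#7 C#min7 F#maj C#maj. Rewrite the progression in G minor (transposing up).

B minor up to G minor is a minor sixth; each chord root moves by that interval while the quality stays the same.
F#7: root F# up a minor sixth → D, giving D7.
C#min7: root C# up a minor sixth → A, giving Amin7.
F#maj: root F# up a minor sixth → D, giving Dmaj.
C#maj: root C# up a minor sixth → A, giving Amaj.

D7 Amin7 Dmaj Amaj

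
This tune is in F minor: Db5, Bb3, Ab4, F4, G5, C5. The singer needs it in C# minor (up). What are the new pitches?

From F up to C# is an augmented fifth; apply that to each pitch.
Db5 → A5
Bb3 → F#4
Ab4 → E5
F4 → C#5
G5 → D#6
C5 → G#5

A5 F#4 E5 C#5 D#6 G#5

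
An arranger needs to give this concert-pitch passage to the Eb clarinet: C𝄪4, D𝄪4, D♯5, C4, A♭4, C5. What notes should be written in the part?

A##3 B##3 B#4 A3 F4 A4

Written C4 sounds as Eb4 on the Eb clarinet, so concert pitches are written a minor third down.
C##4 -> A##3
D##4 -> B##3
D#5 -> B#4
C4 -> A3
Ab4 -> F4
C5 -> A4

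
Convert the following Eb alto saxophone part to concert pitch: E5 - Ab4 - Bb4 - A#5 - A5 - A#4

G4 Cb4 Db4 C#5 C5 C#4

Written C4 on the Eb alto saxophone sounds as Eb3, a major sixth lower; apply that shift to every note.
E5 to G4
Ab4 to Cb4
Bb4 to Db4
A#5 to C#5
A5 to C5
A#4 to C#4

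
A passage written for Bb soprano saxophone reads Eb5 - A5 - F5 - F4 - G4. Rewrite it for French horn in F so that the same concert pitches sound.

Ab5 D6 Bb5 Bb4 C5

First find concert pitch: the Bb soprano saxophone sounds a major second below written, so Eb5 A5 F5 F4 G4 sounds Db5 G5 Eb5 Eb4 F4.
Then write for French horn in F: it sounds a perfect fifth below written, so the part must be a perfect fifth above concert.
Db5 → Ab5
G5 → D6
Eb5 → Bb5
Eb4 → Bb4
F4 → C5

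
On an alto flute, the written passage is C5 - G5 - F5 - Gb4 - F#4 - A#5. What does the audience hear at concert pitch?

G4 D5 C5 Db4 C#4 E#5

The alto flute sounds a perfect fourth below written, so transpose each written note down a perfect fourth.
C5 -> G4
G5 -> D5
F5 -> C5
Gb4 -> Db4
F#4 -> C#4
A#5 -> E#5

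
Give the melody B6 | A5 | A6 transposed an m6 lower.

A minor sixth down from B6 gives D#6.
A5 down a minor sixth is C#5.
A minor sixth down from A6 gives C#6.

D#6 C#5 C#6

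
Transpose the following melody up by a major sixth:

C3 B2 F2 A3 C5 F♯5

A3 G#3 D3 F#4 A5 D#6

C3: a sixth up reaches A, and 9 semitones makes it A3.
B2: a sixth up reaches G, and 9 semitones makes it G#3.
F2 up a major sixth is D3.
A major sixth up from A3 gives F#4.
A major sixth up from C5 gives A5.
A major sixth up from F#5 gives D#6.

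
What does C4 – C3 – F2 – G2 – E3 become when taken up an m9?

Db5 Db4 Gb3 Ab3 F4

C4 gives Db5
C3 gives Db4
F2 gives Gb3
G2 gives Ab3
E3 gives F4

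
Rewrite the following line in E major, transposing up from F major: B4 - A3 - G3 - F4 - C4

A#5 G#4 F#4 E5 B4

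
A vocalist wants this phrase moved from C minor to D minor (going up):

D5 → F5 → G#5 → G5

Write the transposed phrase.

E5 G5 A#5 A5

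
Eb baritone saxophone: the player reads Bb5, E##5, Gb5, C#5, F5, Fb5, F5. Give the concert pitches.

Db4 G##3 Bbb3 E3 Ab3 Abb3 Ab3

The Eb baritone saxophone sounds a major thirteenth below written, so transpose each written note down a major thirteenth.
Bb5 becomes Db4
E##5 becomes G##3
Gb5 becomes Bbb3
C#5 becomes E3
F5 becomes Ab3
Fb5 becomes Abb3
F5 becomes Ab3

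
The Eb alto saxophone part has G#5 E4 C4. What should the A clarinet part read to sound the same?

D5 Bb3 Gb3

First find concert pitch: the Eb alto saxophone sounds a major sixth below written, so G#5 E4 C4 sounds B4 G3 Eb3.
Then write for A clarinet: it sounds a minor third below written, so the part must be a minor third above concert.
B4 → D5
G3 → Bb3
Eb3 → Gb3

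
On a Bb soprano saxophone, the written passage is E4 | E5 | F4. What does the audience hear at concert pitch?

D4 D5 Eb4

The Bb soprano saxophone sounds a major second below written, so transpose each written note down a major second.
E4 becomes D4
E5 becomes D5
F4 becomes Eb4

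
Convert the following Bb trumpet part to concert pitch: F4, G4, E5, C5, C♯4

Written C4 on the Bb trumpet sounds as Bb3, a major second lower; apply that shift to every note.
F4 → Eb4
G4 → F4
E5 → D5
C5 → Bb4
C#4 → B3

Eb4 F4 D5 Bb4 B3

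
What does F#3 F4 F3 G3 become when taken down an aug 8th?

F2 Fb3 Fb2 Gb2

F#3 -> F2
F4 -> Fb3
F3 -> Fb2
G3 -> Gb2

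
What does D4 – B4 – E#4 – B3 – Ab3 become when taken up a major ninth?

E5 C#6 F##5 C#5 Bb4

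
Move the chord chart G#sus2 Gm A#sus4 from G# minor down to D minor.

G# minor down to D minor is an augmented fourth; each chord root moves by that interval while the quality stays the same.
G#sus2: root G# down an augmented fourth → D, giving Dsus2.
Gm: root G down an augmented fourth → Db, giving Dbm.
A#sus4: root A# down an augmented fourth → E, giving Esus4.

Dsus2 Dbm Esus4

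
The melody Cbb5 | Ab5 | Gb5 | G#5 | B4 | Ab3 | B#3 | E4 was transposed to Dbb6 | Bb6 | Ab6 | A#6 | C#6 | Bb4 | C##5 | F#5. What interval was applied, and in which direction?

up a major ninth

From Cbb5 to Dbb6 is 9 letter names — a ninth of some quality.
Cbb5 to Dbb6 is 14 semitones, which makes it a major ninth; the second version is higher, so the direction is up.
Checking another pair — E4 → F#5 — gives the same interval.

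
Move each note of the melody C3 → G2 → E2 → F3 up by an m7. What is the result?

Bb3 F3 D3 Eb4

C3 up a minor seventh is Bb3.
G2: a seventh up reaches F, and 10 semitones makes it F3.
E2 up a minor seventh is D3.
F3: a seventh up reaches E, and 10 semitones makes it Eb4.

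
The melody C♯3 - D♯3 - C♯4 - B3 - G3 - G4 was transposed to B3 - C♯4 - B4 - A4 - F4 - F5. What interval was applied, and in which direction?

Take the first pair: C#3 → B3. C to B spans 7 letter names, so the interval is some kind of seventh.
C#3 to B3 is 10 semitones, which makes it a minor seventh; the second version is higher, so the direction is up.
Checking another pair — G4 → F5 — gives the same interval.

up a minor seventh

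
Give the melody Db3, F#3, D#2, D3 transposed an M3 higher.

Db3 becomes F3
F#3 becomes A#3
D#2 becomes F##2
D3 becomes F#3

F3 A#3 F##2 F#3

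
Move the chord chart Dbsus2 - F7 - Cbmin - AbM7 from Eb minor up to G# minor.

Eb minor up to G# minor is an augmented third; each chord root moves by that interval while the quality stays the same.
Dbsus2: root Db up an augmented third → F#, giving F#sus2.
F7: root F up an augmented third → A#, giving A#7.
Cbmin: root Cb up an augmented third → E, giving Emin.
AbM7: root Ab up an augmented third → C#, giving C#M7.

F#sus2 A#7 Emin C#M7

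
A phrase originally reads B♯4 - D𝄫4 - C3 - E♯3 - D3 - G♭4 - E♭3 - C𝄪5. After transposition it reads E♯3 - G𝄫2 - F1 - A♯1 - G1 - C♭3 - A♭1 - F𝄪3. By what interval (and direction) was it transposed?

From B#4 to E#3 is 12 letter names — a twelfth of some quality.
E#3 to B#4 is 19 semitones, which makes it a perfect twelfth; the second version is lower, so the direction is down.
Checking another pair — C##5 → F##3 — gives the same interval.

down a perfect twelfth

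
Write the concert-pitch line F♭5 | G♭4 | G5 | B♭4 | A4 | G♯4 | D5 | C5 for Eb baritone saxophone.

Db7 Eb6 E7 G6 F#6 E#6 B6 A6

The Eb baritone saxophone sounds a major thirteenth below written, so the written part must be a major thirteenth above concert — transpose each note up.
Fb5 gives Db7
Gb4 gives Eb6
G5 gives E7
Bb4 gives G6
A4 gives F#6
G#4 gives E#6
D5 gives B6
C5 gives A6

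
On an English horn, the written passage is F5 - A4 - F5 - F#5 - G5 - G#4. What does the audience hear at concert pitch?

Bb4 D4 Bb4 B4 C5 C#4

Written C4 on the English horn sounds as F3, a perfect fifth lower; apply that shift to every note.
F5 becomes Bb4
A4 becomes D4
F5 becomes Bb4
F#5 becomes B4
G5 becomes C5
G#4 becomes C#4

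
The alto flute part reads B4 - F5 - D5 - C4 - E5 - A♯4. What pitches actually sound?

F#4 C5 A4 G3 B4 E#4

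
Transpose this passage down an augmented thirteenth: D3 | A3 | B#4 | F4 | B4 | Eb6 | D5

Fb1 Cb2 D3 Abb2 Db3 Gbb4 Fb3

D3 to Fb1
A3 to Cb2
B#4 to D3
F4 to Abb2
B4 to Db3
Eb6 to Gbb4
D5 to Fb3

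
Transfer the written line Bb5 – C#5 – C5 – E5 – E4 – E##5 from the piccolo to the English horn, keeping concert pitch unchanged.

F7 G#6 G6 B6 B5 B##6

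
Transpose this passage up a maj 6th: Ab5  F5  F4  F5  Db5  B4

F6 D6 D5 D6 Bb5 G#5

Ab5 -> F6
F5 -> D6
F4 -> D5
F5 -> D6
Db5 -> Bb5
B4 -> G#5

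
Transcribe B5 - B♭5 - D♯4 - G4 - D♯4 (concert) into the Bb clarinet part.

Written C4 sounds as Bb3 on the Bb clarinet, so concert pitches are written a major second up.
B5 → C#6
Bb5 → C6
D#4 → E#4
G4 → A4
D#4 → E#4

C#6 C6 E#4 A4 E#4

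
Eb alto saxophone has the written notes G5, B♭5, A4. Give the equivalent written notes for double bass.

First find concert pitch: the Eb alto saxophone sounds a major sixth below written, so G5 B♭5 A4 sounds Bb4 Db5 C4.
Then write for double bass: it sounds a perfect octave below written, so the part must be a perfect octave above concert.
Bb4 → Bb5
Db5 → Db6
C4 → C5

Bb5 Db6 C5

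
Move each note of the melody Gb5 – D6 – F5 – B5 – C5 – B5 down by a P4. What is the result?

Db5 A5 C5 F#5 G4 F#5

Gb5 gives Db5
D6 gives A5
F5 gives C5
B5 gives F#5
C5 gives G4
B5 gives F#5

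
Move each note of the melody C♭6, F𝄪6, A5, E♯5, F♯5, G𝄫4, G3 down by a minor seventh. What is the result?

Db5 G##5 B4 F##4 G#4 Abb3 A2

Cb6 becomes Db5
F##6 becomes G##5
A5 becomes B4
E#5 becomes F##4
F#5 becomes G#4
Gbb4 becomes Abb3
G3 becomes A2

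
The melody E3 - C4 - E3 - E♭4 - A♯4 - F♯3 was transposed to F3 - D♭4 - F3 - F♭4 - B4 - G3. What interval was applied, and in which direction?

up a minor second

From E3 to F3 is 2 letter names — a second of some quality.
E3 to F3 is 1 semitone, which makes it a minor second; the second version is higher, so the direction is up.
Checking another pair — F#3 → G3 — gives the same interval.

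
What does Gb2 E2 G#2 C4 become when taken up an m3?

Gb2 → Bbb2
E2 → G2
G#2 → B2
C4 → Eb4

Bbb2 G2 B2 Eb4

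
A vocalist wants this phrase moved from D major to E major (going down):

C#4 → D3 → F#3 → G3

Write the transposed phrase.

D#3 E2 G#2 A2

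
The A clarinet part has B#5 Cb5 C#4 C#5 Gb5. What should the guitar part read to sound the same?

G##6 Ab5 A#4 A#5 Eb6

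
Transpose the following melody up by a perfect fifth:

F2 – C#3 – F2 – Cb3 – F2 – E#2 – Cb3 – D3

F2 → C3
C#3 → G#3
F2 → C3
Cb3 → Gb3
F2 → C3
E#2 → B#2
Cb3 → Gb3
D3 → A3

C3 G#3 C3 Gb3 C3 B#2 Gb3 A3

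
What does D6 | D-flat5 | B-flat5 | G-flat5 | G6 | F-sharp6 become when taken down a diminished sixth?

D6: a sixth down reaches F, and 7 semitones makes it F##5.
A diminished sixth down from Db5 gives F#4.
Bb5 down a diminished sixth is D#5.
Gb5: a sixth down reaches B, and 7 semitones makes it B4.
G6 down a diminished sixth is B#5.
F#6: a sixth down reaches A, and 7 semitones makes it A##5.

F##5 F#4 D#5 B4 B#5 A##5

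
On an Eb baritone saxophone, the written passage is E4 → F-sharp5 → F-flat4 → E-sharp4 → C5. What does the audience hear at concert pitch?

Written C4 on the Eb baritone saxophone sounds as Eb2, a major thirteenth lower; apply that shift to every note.
E4 to G2
F#5 to A3
Fb4 to Abb2
E#4 to G#2
C5 to Eb3

G2 A3 Abb2 G#2 Eb3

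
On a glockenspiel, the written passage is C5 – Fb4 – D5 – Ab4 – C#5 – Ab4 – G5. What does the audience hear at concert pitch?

C7 Fb6 D7 Ab6 C#7 Ab6 G7

Written C4 on the glockenspiel sounds as C6, a perfect fifteenth higher; apply that shift to every note.
C5 -> C7
Fb4 -> Fb6
D5 -> D7
Ab4 -> Ab6
C#5 -> C#7
Ab4 -> Ab6
G5 -> G7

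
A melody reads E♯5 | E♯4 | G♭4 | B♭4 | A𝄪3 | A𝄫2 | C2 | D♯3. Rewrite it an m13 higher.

C#7 C#6 Ebb6 Gb6 F##5 Fbb4 Ab3 B4

E#5 to C#7
E#4 to C#6
Gb4 to Ebb6
Bb4 to Gb6
A##3 to F##5
Abb2 to Fbb4
C2 to Ab3
D#3 to B4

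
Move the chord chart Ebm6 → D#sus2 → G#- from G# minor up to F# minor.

Dbm6 C#sus2 F#-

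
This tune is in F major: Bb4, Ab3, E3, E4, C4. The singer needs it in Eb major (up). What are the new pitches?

F major to Eb major up is a minor seventh, so every note moves up by that interval.
Bb4 → Ab5
Ab3 → Gb4
E3 → D4
E4 → D5
C4 → Bb4

Ab5 Gb4 D4 D5 Bb4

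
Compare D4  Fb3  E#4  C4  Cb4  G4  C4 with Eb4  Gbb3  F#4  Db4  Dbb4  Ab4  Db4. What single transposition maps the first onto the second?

up a minor second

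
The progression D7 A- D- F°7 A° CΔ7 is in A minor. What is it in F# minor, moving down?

B7 F#- B- D°7 F#° AΔ7

A minor down to F# minor is a minor third; each chord root moves by that interval while the quality stays the same.
D7: root D down a minor third → B, giving B7.
A-: root A down a minor third → F#, giving F#-.
D-: root D down a minor third → B, giving B-.
F°7: root F down a minor third → D, giving D°7.
A°: root A down a minor third → F#, giving F#°.
CΔ7: root C down a minor third → A, giving AΔ7.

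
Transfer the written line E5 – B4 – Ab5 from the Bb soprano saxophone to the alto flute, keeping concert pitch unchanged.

First find concert pitch: the Bb soprano saxophone sounds a major second below written, so E5 B4 Ab5 sounds D5 A4 Gb5.
Then write for alto flute: it sounds a perfect fourth below written, so the part must be a perfect fourth above concert.
D5 → G5
A4 → D5
Gb5 → Cb6

G5 D5 Cb6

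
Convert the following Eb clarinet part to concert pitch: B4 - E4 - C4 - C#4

D5 G4 Eb4 E4

The Eb clarinet sounds a minor third above written, so transpose each written note up a minor third.
B4 → D5
E4 → G4
C4 → Eb4
C#4 → E4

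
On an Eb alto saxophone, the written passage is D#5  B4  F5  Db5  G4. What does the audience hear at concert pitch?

F#4 D4 Ab4 Fb4 Bb3

Written C4 on the Eb alto saxophone sounds as Eb3, a major sixth lower; apply that shift to every note.
D#5 to F#4
B4 to D4
F5 to Ab4
Db5 to Fb4
G4 to Bb3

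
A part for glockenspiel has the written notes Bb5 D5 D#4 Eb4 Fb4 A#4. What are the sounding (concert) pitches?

Bb7 D7 D#6 Eb6 Fb6 A#6

Written C4 on the glockenspiel sounds as C6, a perfect fifteenth higher; apply that shift to every note.
Bb5 to Bb7
D5 to D7
D#4 to D#6
Eb4 to Eb6
Fb4 to Fb6
A#4 to A#6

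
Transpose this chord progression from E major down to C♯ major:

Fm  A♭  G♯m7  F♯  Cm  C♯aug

E major down to C♯ major is a minor third; each chord root moves by that interval while the quality stays the same.
Fm: root F down a minor third → D, giving Dm.
A♭: root A♭ down a minor third → F, giving F.
G♯m7: root G♯ down a minor third → E#, giving E#m7.
F♯: root F♯ down a minor third → D#, giving D#.
Cm: root C down a minor third → A, giving Am.
C♯aug: root C♯ down a minor third → A#, giving A#aug.

Dm F E#m7 D# Am A#aug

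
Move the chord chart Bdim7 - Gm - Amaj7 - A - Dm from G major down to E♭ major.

Gdim7 Ebm Fmaj7 F Bbm

G major down to E♭ major is a major third; each chord root moves by that interval while the quality stays the same.
Bdim7: root B down a major third → G, giving Gdim7.
Gm: root G down a major third → Eb, giving Ebm.
Amaj7: root A down a major third → F, giving Fmaj7.
A: root A down a major third → F, giving F.
Dm: root D down a major third → Bb, giving Bbm.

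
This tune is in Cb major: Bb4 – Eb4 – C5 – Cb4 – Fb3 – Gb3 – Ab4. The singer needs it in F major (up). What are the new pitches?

E5 A4 F#5 F4 Bb3 C4 D5

Cb major to F major up is an augmented fourth, so every note moves up by that interval.
Bb4 -> E5
Eb4 -> A4
C5 -> F#5
Cb4 -> F4
Fb3 -> Bb3
Gb3 -> C4
Ab4 -> D5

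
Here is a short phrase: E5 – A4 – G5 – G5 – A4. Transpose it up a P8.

E5: an octave up reaches E, and 12 semitones makes it E6.
A4 up a perfect octave is A5.
G5: an octave up reaches G, and 12 semitones makes it G6.
G5: an octave up reaches G, and 12 semitones makes it G6.
A4 up a perfect octave is A5.

E6 A5 G6 G6 A5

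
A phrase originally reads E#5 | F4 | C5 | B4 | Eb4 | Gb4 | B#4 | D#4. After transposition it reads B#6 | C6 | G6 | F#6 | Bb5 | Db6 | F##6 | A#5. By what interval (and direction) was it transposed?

up a perfect twelfth

From E#5 to B#6 is 12 letter names — a twelfth of some quality.
E#5 to B#6 is 19 semitones, which makes it a perfect twelfth; the second version is higher, so the direction is up.
Checking another pair — D#4 → A#5 — gives the same interval.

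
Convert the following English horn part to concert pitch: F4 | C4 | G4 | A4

Bb3 F3 C4 D4

The English horn sounds a perfect fifth below written, so transpose each written note down a perfect fifth.
F4 -> Bb3
C4 -> F3
G4 -> C4
A4 -> D4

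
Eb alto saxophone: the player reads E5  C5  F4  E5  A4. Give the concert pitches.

G4 Eb4 Ab3 G4 C4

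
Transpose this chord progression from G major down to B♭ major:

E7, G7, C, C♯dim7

G7 Bb7 Eb Edim7

G major down to B♭ major is a major sixth; each chord root moves by that interval while the quality stays the same.
E7: root E down a major sixth → G, giving G7.
G7: root G down a major sixth → Bb, giving Bb7.
C: root C down a major sixth → Eb, giving Eb.
C♯dim7: root C♯ down a major sixth → E, giving Edim7.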